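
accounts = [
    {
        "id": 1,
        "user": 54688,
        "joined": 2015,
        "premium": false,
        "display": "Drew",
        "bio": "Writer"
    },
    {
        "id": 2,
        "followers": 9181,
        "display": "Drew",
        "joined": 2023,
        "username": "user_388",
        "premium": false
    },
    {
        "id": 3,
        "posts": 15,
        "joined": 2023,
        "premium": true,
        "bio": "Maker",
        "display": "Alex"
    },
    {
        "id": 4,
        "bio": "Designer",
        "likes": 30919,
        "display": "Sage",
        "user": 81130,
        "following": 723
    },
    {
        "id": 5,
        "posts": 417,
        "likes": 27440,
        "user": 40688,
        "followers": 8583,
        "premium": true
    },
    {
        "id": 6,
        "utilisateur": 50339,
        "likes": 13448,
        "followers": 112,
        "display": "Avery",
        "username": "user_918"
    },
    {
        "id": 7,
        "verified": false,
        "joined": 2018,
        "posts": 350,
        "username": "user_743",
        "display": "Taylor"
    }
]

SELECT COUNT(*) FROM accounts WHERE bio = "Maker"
1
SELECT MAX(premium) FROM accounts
True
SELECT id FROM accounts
[1, 2, 3, 4, 5, 6, 7]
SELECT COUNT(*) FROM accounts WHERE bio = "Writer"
1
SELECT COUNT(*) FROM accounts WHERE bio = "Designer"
1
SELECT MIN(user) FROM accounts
40688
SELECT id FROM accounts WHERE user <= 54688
[1, 5]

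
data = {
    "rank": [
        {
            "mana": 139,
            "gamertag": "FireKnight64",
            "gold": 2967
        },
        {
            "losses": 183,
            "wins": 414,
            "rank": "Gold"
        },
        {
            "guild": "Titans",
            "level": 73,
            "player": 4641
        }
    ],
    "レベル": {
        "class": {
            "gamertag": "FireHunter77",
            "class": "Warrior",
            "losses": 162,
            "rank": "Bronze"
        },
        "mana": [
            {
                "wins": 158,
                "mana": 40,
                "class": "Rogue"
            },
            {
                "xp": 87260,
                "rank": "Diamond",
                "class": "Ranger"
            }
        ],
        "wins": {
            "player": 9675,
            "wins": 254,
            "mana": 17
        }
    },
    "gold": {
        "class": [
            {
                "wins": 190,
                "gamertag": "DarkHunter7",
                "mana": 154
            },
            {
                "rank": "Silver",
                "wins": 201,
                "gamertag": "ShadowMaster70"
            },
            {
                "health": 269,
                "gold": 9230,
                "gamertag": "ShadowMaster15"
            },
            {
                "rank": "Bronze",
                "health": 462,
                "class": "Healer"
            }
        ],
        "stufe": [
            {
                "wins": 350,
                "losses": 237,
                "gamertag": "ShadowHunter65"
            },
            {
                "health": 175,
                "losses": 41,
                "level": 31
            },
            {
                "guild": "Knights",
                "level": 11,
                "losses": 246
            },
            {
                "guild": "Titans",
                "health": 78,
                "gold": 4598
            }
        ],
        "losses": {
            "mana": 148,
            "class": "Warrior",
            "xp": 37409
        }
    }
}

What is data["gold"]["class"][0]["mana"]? 154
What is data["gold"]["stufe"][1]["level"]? 31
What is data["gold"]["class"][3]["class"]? "Healer"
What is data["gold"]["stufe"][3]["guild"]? "Titans"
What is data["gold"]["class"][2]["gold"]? 9230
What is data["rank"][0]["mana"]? 139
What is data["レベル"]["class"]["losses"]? 162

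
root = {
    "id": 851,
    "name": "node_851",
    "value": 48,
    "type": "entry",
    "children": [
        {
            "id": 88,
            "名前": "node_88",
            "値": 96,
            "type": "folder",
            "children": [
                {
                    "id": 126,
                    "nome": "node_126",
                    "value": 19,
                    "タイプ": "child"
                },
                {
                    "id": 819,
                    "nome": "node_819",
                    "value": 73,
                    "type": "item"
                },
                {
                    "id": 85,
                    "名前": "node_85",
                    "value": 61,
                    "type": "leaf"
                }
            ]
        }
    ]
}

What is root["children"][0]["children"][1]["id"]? 819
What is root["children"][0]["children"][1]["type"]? "item"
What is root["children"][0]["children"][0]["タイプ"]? "child"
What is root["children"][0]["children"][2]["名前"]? "node_85"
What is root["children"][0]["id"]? 88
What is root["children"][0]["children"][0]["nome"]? "node_126"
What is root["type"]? "entry"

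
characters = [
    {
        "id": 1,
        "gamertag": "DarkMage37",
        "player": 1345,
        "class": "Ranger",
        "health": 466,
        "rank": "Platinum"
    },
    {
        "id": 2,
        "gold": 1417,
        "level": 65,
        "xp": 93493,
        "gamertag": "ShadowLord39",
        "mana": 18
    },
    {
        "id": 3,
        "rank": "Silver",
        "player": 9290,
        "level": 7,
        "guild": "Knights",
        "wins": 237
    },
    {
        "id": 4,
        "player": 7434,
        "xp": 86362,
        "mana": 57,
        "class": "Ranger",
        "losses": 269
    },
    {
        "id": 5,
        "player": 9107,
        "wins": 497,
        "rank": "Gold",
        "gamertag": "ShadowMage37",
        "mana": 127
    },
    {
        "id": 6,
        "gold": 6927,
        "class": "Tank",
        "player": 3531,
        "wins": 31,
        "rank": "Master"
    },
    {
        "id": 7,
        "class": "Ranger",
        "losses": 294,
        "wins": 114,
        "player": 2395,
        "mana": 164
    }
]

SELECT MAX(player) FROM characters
9290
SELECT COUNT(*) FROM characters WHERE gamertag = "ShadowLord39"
1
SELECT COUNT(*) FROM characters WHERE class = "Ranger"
3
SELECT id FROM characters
[1, 2, 3, 4, 5, 6, 7]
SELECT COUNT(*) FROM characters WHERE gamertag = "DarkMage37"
1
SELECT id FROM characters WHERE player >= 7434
[3, 4, 5]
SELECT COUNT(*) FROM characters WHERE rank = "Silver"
1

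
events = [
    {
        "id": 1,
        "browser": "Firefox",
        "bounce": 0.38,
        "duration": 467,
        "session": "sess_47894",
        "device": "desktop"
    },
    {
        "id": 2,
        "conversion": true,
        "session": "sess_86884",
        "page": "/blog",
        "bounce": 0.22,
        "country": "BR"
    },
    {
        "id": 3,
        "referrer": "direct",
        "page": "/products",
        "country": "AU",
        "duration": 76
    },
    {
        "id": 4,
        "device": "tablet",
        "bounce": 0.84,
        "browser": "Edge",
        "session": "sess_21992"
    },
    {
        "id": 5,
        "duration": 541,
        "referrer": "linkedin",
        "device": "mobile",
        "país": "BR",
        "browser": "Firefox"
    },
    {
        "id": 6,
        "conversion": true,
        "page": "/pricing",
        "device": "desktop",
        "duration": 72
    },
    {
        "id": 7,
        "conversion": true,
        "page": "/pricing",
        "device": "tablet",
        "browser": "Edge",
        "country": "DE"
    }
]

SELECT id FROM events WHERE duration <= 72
[6]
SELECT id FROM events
[1, 2, 3, 4, 5, 6, 7]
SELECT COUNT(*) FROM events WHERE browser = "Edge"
2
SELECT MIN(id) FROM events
1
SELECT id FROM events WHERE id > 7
[]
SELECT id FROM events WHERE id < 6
[1, 2, 3, 4, 5]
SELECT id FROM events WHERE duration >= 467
[1, 5]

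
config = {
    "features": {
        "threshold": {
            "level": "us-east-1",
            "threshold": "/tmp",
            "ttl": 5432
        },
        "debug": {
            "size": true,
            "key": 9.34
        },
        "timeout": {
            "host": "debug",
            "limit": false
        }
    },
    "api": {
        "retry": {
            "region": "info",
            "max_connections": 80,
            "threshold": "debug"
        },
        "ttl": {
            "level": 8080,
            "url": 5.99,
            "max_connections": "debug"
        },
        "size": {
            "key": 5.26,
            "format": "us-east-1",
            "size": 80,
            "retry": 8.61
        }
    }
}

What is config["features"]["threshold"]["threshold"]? "/tmp"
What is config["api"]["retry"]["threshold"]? "debug"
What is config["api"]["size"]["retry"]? 8.61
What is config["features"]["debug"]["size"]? True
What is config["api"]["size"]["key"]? 5.26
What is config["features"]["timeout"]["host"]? "debug"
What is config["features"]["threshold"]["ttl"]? 5432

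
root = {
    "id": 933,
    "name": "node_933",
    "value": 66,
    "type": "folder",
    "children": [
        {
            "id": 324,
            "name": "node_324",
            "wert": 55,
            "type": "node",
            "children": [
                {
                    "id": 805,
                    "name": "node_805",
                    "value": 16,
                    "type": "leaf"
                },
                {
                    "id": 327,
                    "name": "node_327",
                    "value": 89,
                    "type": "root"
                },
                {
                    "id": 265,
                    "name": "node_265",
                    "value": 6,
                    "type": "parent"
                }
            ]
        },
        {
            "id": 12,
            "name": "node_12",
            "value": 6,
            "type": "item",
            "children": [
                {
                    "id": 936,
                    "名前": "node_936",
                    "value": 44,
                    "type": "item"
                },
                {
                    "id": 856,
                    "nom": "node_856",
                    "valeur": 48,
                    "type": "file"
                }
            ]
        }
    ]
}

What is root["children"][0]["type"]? "node"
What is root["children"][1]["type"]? "item"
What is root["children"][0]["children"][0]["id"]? 805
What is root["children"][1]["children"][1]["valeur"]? 48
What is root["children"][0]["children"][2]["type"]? "parent"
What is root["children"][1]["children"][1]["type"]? "file"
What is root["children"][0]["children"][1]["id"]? 327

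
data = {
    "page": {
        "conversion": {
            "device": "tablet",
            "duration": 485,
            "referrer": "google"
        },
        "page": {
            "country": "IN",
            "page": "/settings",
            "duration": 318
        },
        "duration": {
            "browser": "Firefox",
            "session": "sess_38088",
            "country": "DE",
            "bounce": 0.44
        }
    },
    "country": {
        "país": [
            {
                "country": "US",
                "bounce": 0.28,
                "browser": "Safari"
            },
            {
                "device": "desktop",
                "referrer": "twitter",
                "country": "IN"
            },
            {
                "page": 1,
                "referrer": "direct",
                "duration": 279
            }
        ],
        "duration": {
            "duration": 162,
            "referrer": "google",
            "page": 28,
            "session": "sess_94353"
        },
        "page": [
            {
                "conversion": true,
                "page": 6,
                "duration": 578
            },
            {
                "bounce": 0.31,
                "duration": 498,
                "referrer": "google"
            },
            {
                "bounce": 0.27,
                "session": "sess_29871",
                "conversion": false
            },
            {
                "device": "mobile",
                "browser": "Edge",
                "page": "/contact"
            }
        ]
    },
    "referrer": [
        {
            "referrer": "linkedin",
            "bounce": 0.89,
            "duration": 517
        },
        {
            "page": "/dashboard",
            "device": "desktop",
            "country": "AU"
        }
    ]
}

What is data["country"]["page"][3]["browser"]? "Edge"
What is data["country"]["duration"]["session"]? "sess_94353"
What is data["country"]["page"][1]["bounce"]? 0.31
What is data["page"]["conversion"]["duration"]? 485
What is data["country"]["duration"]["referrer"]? "google"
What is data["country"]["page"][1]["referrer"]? "google"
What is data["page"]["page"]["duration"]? 318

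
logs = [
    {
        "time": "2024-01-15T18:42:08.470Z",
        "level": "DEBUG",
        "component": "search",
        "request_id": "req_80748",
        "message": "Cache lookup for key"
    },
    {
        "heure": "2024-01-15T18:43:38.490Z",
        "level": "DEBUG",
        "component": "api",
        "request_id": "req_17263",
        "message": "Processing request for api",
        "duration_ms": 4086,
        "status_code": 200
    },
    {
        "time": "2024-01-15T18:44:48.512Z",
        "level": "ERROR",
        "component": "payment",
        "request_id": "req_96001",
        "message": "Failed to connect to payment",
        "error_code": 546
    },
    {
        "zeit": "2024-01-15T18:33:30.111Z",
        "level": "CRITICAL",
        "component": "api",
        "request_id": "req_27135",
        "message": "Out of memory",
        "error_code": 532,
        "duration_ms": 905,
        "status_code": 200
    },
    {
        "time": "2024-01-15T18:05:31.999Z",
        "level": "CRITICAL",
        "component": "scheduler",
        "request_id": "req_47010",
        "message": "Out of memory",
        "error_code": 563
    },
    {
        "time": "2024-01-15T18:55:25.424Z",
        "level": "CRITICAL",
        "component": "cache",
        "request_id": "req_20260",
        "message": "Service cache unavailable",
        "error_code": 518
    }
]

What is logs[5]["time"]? "2024-01-15T18:55:25.424Z"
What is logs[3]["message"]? "Out of memory"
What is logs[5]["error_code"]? 518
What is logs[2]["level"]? "ERROR"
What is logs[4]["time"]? "2024-01-15T18:05:31.999Z"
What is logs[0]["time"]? "2024-01-15T18:42:08.470Z"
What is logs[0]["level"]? "DEBUG"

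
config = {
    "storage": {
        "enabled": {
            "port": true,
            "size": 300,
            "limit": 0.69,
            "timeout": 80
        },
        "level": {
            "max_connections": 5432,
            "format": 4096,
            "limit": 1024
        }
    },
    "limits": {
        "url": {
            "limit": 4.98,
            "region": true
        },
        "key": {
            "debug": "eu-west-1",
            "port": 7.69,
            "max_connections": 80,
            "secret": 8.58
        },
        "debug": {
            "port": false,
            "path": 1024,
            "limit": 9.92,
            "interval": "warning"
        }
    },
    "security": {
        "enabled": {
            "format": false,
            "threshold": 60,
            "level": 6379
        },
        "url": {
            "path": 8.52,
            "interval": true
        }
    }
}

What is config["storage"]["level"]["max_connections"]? 5432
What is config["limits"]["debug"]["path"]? 1024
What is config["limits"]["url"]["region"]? True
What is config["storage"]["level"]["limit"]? 1024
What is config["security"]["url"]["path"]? 8.52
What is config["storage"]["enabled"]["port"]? True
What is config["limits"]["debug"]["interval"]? "warning"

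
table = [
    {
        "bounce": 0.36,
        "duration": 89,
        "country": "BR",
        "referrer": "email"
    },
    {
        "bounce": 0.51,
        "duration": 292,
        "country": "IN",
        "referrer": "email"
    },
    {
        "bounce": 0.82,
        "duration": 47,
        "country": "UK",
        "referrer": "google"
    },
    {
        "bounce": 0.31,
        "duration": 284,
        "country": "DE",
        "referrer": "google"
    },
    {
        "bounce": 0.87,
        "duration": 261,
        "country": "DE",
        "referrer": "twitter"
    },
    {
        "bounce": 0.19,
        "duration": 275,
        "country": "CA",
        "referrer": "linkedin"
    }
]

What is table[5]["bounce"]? 0.19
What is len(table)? 6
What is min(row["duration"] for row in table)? 47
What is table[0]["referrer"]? "email"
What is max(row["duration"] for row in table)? 292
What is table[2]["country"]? "UK"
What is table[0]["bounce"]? 0.36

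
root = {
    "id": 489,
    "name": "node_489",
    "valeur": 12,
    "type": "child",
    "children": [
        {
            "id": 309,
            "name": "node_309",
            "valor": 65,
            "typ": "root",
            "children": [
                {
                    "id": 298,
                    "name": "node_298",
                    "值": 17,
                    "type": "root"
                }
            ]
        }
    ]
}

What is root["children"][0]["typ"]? "root"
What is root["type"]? "child"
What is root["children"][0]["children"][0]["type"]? "root"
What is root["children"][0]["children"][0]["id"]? 298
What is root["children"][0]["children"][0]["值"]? 17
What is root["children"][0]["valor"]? 65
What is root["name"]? "node_489"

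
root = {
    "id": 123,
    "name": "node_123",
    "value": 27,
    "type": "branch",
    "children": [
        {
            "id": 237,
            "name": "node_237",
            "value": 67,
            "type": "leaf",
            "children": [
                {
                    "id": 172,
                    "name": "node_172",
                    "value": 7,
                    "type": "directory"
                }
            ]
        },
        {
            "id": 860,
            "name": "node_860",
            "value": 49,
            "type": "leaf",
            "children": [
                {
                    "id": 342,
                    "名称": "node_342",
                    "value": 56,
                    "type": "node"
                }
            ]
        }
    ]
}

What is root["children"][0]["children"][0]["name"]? "node_172"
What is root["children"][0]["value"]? 67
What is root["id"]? 123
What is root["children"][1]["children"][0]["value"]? 56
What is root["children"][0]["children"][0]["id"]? 172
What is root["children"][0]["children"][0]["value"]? 7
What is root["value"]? 27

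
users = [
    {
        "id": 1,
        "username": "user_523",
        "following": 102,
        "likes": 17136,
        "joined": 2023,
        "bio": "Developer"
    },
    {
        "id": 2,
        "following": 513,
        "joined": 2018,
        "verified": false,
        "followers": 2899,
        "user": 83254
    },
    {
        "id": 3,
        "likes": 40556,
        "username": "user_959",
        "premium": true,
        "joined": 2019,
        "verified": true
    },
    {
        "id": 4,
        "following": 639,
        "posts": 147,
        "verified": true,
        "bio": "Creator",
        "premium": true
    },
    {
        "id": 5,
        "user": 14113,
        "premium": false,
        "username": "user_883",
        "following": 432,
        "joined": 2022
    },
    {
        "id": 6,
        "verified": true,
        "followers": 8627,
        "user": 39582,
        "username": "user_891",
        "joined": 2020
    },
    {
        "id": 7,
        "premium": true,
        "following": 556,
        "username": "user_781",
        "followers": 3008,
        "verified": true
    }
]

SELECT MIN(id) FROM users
1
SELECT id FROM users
[1, 2, 3, 4, 5, 6, 7]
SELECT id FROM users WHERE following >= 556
[4, 7]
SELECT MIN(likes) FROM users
17136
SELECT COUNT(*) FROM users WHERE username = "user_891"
1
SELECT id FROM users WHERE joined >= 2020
[1, 5, 6]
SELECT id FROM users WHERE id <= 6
[1, 2, 3, 4, 5, 6]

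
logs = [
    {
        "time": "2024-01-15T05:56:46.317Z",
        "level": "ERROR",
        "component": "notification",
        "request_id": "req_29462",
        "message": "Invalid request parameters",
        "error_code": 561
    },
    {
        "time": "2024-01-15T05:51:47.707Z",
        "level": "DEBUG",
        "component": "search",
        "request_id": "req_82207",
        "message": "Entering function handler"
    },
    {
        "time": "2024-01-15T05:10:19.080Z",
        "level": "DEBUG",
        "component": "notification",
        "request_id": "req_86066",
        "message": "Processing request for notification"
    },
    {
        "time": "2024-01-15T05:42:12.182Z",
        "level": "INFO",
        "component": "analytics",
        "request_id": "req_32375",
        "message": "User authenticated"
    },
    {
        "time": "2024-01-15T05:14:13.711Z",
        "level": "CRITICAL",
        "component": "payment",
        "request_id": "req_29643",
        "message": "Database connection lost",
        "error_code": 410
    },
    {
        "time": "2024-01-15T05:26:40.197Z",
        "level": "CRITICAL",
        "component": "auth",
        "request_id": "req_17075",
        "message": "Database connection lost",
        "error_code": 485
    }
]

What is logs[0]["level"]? "ERROR"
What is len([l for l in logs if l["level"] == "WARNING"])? 0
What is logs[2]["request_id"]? "req_86066"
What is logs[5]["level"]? "CRITICAL"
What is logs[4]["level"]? "CRITICAL"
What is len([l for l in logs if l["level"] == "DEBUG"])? 2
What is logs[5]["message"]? "Database connection lost"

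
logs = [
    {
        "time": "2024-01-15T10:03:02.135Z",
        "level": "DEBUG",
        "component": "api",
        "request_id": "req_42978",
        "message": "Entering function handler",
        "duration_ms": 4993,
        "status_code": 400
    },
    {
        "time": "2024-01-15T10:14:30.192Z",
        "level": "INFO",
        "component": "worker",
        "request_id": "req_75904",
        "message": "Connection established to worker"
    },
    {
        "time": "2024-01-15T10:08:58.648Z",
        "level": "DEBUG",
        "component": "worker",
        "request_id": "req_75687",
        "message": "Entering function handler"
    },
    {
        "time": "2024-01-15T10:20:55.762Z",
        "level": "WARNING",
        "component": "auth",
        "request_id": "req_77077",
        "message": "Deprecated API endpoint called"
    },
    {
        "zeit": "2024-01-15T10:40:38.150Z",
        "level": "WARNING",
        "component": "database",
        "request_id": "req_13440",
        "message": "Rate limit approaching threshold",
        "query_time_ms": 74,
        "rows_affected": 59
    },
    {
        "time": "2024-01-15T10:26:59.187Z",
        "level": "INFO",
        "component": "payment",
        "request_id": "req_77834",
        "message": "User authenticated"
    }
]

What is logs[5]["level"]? "INFO"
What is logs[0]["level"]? "DEBUG"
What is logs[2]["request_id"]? "req_75687"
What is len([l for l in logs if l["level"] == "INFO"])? 2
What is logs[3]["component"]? "auth"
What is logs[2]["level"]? "DEBUG"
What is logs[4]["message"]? "Rate limit approaching threshold"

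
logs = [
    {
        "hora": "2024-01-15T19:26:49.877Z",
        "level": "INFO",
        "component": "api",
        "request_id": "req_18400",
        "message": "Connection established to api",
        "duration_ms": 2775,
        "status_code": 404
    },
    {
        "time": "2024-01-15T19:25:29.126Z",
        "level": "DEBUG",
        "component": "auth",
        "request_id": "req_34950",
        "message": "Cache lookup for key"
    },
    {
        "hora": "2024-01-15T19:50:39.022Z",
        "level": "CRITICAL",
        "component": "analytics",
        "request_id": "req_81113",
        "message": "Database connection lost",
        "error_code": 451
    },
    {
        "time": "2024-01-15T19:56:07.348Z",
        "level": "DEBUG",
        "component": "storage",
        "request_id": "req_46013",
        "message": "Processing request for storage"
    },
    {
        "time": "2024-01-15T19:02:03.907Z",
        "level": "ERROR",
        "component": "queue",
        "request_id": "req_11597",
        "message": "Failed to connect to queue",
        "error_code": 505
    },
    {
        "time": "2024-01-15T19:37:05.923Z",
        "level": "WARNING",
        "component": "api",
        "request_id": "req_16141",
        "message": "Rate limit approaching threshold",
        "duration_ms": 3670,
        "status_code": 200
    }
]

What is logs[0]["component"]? "api"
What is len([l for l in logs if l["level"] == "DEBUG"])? 2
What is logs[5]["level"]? "WARNING"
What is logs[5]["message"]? "Rate limit approaching threshold"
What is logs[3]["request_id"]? "req_46013"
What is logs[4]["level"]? "ERROR"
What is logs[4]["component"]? "queue"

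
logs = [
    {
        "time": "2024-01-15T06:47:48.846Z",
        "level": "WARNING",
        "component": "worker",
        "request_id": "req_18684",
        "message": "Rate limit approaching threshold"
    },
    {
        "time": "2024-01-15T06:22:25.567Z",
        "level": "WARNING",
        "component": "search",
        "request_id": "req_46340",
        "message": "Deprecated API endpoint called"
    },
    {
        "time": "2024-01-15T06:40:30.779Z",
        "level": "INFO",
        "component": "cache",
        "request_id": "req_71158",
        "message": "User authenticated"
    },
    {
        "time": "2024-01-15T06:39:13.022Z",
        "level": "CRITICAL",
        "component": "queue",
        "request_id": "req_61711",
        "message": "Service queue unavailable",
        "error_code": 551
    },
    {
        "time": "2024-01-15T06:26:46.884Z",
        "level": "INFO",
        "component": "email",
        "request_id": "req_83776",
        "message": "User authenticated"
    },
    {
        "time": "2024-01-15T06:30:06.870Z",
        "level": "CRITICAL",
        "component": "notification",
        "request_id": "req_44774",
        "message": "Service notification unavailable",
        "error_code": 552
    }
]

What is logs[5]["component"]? "notification"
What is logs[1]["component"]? "search"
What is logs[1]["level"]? "WARNING"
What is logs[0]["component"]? "worker"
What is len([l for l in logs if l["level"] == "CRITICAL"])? 2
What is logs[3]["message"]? "Service queue unavailable"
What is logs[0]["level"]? "WARNING"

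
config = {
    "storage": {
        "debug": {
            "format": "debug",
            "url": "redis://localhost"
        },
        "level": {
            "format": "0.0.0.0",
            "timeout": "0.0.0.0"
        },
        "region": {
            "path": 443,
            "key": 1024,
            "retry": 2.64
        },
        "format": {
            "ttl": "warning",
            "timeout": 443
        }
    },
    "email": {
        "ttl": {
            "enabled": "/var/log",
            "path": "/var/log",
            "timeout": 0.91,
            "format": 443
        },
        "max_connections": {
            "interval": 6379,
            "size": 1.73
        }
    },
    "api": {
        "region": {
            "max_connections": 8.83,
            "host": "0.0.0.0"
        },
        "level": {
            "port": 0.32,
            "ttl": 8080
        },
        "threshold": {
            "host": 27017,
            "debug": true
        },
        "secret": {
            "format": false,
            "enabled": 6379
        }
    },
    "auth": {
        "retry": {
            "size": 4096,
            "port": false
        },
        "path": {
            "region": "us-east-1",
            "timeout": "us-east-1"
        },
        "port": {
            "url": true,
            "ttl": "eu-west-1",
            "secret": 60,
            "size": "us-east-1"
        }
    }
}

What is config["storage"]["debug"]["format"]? "debug"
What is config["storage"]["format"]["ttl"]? "warning"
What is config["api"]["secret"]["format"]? False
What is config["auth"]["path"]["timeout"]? "us-east-1"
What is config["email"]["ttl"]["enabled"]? "/var/log"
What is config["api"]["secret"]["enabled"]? 6379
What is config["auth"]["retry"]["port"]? False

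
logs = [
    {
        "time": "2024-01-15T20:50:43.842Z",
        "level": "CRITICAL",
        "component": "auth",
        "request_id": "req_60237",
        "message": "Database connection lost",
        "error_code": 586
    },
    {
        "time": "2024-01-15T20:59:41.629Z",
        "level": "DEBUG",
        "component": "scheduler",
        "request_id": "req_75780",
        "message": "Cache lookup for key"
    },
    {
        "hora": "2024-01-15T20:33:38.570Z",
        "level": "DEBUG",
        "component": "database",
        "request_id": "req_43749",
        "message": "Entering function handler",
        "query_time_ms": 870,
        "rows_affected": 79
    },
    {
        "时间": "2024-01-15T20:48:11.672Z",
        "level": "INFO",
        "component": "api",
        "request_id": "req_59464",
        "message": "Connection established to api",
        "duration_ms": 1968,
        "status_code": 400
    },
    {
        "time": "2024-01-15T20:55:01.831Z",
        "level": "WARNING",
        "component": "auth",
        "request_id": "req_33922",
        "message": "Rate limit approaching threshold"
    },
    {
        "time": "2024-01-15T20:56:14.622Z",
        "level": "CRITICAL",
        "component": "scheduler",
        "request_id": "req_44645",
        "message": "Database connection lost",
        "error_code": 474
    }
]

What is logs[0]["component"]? "auth"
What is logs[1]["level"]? "DEBUG"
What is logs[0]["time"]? "2024-01-15T20:50:43.842Z"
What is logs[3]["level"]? "INFO"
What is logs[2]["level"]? "DEBUG"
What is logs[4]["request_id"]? "req_33922"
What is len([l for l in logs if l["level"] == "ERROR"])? 0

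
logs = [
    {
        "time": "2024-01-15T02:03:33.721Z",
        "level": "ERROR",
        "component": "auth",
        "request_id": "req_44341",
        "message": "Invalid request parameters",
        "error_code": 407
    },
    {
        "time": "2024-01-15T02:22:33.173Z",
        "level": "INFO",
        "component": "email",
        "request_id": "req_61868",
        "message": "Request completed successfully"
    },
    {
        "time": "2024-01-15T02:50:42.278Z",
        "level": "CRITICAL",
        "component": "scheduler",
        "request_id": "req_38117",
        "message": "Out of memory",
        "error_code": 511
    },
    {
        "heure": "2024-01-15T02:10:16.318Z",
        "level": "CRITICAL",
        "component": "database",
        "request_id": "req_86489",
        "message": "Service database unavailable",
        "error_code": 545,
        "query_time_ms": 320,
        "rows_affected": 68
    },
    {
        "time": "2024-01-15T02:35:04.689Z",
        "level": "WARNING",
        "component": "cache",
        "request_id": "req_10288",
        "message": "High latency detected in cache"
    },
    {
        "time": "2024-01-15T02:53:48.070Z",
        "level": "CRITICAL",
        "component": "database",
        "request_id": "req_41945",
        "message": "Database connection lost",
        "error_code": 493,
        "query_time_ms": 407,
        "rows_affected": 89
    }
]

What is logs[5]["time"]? "2024-01-15T02:53:48.070Z"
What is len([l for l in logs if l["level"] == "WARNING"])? 1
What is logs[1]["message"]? "Request completed successfully"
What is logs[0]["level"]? "ERROR"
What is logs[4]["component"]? "cache"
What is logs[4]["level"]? "WARNING"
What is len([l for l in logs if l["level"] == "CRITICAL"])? 3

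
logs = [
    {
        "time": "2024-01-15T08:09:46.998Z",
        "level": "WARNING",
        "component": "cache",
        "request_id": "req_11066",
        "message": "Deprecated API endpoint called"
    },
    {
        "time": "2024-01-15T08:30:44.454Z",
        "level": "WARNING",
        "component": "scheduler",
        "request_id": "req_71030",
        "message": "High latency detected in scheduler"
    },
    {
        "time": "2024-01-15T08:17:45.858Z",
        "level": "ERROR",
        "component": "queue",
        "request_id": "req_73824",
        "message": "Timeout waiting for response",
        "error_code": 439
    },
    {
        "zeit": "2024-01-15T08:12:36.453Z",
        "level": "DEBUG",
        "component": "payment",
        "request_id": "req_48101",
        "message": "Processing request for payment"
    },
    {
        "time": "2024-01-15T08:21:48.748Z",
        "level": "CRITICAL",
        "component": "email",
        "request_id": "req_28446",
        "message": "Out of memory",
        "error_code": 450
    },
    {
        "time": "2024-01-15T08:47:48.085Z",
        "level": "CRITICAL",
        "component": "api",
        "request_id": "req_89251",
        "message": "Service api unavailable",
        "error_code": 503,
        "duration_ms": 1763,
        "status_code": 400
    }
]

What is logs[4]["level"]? "CRITICAL"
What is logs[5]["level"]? "CRITICAL"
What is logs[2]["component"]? "queue"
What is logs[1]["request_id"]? "req_71030"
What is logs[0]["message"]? "Deprecated API endpoint called"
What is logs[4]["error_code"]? 450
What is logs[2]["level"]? "ERROR"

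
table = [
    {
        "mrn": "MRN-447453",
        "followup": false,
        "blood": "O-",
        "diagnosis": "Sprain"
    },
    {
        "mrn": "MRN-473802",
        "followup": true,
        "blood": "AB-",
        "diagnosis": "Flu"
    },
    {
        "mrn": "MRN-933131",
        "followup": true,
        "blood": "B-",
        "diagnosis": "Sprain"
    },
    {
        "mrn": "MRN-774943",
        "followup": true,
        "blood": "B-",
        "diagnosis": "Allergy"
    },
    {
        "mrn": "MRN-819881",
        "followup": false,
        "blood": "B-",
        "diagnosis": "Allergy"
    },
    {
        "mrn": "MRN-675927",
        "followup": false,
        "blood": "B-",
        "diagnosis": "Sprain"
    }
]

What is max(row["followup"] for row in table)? True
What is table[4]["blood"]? "B-"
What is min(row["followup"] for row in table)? False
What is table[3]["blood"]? "B-"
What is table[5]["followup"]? False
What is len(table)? 6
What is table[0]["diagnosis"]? "Sprain"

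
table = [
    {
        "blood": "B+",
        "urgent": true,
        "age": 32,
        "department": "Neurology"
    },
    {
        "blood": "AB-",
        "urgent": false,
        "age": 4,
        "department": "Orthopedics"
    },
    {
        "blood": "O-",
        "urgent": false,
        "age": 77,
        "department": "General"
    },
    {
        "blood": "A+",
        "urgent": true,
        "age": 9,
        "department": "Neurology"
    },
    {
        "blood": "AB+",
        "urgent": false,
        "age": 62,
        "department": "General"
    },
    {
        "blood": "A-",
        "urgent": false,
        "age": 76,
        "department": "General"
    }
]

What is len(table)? 6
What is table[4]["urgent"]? False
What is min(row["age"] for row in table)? 4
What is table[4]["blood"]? "AB+"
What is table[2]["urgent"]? False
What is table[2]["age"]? 77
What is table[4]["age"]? 62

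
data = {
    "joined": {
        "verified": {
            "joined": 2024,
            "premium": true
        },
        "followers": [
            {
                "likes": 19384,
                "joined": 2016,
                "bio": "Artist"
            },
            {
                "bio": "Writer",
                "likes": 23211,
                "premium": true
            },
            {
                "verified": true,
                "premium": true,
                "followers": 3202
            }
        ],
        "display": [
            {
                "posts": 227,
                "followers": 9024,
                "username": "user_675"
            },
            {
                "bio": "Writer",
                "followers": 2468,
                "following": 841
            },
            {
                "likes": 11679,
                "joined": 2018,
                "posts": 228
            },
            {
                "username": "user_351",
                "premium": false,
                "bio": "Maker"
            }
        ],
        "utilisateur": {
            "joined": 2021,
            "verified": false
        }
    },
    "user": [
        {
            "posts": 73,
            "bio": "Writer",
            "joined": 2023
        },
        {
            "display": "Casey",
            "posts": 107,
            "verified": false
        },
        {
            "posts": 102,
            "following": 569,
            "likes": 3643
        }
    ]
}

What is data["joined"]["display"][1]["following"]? 841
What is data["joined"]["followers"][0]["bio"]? "Artist"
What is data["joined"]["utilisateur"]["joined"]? 2021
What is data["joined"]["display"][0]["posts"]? 227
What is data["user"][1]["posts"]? 107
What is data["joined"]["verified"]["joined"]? 2024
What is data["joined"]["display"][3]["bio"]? "Maker"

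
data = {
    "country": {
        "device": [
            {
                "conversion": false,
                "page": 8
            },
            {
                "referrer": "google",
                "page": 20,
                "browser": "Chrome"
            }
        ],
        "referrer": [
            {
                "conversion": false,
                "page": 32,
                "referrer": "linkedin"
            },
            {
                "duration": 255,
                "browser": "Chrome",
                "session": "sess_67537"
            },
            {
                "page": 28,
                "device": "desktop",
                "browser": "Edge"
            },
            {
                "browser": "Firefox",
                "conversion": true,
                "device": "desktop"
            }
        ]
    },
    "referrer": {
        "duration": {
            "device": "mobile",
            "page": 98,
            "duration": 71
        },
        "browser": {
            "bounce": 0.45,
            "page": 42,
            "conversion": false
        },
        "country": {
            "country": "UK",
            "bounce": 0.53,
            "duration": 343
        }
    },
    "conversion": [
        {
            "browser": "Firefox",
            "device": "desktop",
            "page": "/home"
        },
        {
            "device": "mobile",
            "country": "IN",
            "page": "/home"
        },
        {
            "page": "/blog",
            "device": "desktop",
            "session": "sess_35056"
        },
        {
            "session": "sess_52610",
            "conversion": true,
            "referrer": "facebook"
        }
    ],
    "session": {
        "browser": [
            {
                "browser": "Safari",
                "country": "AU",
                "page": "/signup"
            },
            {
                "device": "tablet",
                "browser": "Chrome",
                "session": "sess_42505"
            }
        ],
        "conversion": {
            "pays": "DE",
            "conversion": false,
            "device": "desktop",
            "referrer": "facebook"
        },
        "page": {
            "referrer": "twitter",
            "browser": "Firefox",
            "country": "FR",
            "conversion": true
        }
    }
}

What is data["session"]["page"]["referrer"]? "twitter"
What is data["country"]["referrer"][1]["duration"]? 255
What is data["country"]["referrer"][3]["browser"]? "Firefox"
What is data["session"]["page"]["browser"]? "Firefox"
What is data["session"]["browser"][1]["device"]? "tablet"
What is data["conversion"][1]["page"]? "/home"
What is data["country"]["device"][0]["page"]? 8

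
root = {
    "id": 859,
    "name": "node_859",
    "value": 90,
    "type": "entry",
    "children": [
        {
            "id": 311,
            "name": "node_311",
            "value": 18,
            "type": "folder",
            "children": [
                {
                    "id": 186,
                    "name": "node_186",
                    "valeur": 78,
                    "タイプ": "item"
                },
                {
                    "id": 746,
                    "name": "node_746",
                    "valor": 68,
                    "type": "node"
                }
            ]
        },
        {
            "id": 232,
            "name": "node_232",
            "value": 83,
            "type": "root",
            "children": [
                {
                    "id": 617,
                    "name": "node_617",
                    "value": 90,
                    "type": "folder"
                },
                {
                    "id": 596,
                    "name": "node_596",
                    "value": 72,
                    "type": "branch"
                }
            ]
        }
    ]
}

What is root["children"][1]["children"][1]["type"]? "branch"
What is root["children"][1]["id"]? 232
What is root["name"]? "node_859"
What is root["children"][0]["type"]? "folder"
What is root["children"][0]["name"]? "node_311"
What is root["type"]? "entry"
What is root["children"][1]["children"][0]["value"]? 90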